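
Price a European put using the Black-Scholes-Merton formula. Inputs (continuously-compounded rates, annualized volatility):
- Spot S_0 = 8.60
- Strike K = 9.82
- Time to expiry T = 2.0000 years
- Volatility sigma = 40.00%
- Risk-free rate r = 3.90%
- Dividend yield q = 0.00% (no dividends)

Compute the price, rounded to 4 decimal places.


d1 = (ln(S/K) + (r - q + 0.5*sigma^2) * T) / (sigma * sqrt(T)) = 0.18621848
d2 = d1 - sigma * sqrt(T) = -0.37946694
exp(-rT) = 0.92496443; exp(-qT) = 1.00000000
P = K * exp(-rT) * N(-d2) - S_0 * exp(-qT) * N(-d1)
N(-d1) = 0.42613672; N(-d2) = 0.64782943
P = 9.8200 * 0.92496443 * 0.64782943 - 8.6000 * 1.00000000 * 0.42613672 = 2.2196

Answer: Price = 2.2196


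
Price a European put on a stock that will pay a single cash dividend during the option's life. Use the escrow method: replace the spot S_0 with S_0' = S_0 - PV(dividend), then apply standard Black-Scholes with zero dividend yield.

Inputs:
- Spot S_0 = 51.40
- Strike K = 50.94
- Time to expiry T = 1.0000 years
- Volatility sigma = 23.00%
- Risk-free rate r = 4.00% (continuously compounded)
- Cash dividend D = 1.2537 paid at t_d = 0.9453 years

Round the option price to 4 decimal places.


Answer: Price = 3.9402

Derivation:
PV(D) = D * exp(-r * t_d) = 1.2537 * 0.96289395 = 1.20718014
S_0' = S_0 - PV(D) = 51.4000 - 1.20718014 = 50.19281986
d1 = (ln(S_0'/K) + (r + sigma^2/2)*T) / (sigma*sqrt(T)) = 0.22466746
d2 = d1 - sigma*sqrt(T) = -0.00533254
exp(-rT) = 0.96078944
N(-d1) = 0.41111899; N(-d2) = 0.50212736
P = K * exp(-rT) * N(-d2) - S_0' * N(-d1) = 50.9400 * 0.96078944 * 0.50212736 - 50.19281986 * 0.41111899 = 3.9402


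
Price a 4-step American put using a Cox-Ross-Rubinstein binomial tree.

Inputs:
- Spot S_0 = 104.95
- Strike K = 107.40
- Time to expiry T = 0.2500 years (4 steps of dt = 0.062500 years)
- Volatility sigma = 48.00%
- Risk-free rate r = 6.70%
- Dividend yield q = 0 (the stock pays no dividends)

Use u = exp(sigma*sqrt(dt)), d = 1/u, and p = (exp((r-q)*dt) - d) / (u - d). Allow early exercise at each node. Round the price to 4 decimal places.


dt = T/N = 0.062500
u = exp(sigma*sqrt(dt)) = 1.127497; d = 1/u = 0.886920
p = (exp((r-q)*dt) - d) / (u - d) = 0.487479
Discount per step: exp(-r*dt) = 0.995821
Stock lattice S(k, i) with i counting down-moves:
  k=0: S(0,0) = 104.9500
  k=1: S(1,0) = 118.3308; S(1,1) = 93.0823
  k=2: S(2,0) = 133.4176; S(2,1) = 104.9500; S(2,2) = 82.5566
  k=3: S(3,0) = 150.4279; S(3,1) = 118.3308; S(3,2) = 93.0823; S(3,3) = 73.2211
  k=4: S(4,0) = 169.6070; S(4,1) = 133.4176; S(4,2) = 104.9500; S(4,3) = 82.5566; S(4,4) = 64.9413
Terminal payoffs V(N, i) = max(K - S_T, 0):
  V(4,0) = 0.000000; V(4,1) = 0.000000; V(4,2) = 2.450000; V(4,3) = 24.843406; V(4,4) = 42.458683
Backward induction: V(k, i) = exp(-r*dt) * [p * V(k+1, i) + (1-p) * V(k+1, i+1)]; then take max(V_cont, immediate exercise) for American.
  V(3,0) = exp(-r*dt) * [p*0.000000 + (1-p)*0.000000] = 0.000000; exercise = 0.000000; V(3,0) = max -> 0.000000
  V(3,1) = exp(-r*dt) * [p*0.000000 + (1-p)*2.450000] = 1.250430; exercise = 0.000000; V(3,1) = max -> 1.250430
  V(3,2) = exp(-r*dt) * [p*2.450000 + (1-p)*24.843406] = 13.868903; exercise = 14.317700; V(3,2) = max -> 14.317700
  V(3,3) = exp(-r*dt) * [p*24.843406 + (1-p)*42.458683] = 33.730072; exercise = 34.178870; V(3,3) = max -> 34.178870
  V(2,0) = exp(-r*dt) * [p*0.000000 + (1-p)*1.250430] = 0.638194; exercise = 0.000000; V(2,0) = max -> 0.638194
  V(2,1) = exp(-r*dt) * [p*1.250430 + (1-p)*14.317700] = 7.914475; exercise = 2.450000; V(2,1) = max -> 7.914475
  V(2,2) = exp(-r*dt) * [p*14.317700 + (1-p)*34.178870] = 24.394609; exercise = 24.843406; V(2,2) = max -> 24.843406
  V(1,0) = exp(-r*dt) * [p*0.638194 + (1-p)*7.914475] = 4.349194; exercise = 0.000000; V(1,0) = max -> 4.349194
  V(1,1) = exp(-r*dt) * [p*7.914475 + (1-p)*24.843406] = 16.521586; exercise = 14.317700; V(1,1) = max -> 16.521586
  V(0,0) = exp(-r*dt) * [p*4.349194 + (1-p)*16.521586] = 10.543562; exercise = 2.450000; V(0,0) = max -> 10.543562

Answer: Price = V(0,0) = 10.5436


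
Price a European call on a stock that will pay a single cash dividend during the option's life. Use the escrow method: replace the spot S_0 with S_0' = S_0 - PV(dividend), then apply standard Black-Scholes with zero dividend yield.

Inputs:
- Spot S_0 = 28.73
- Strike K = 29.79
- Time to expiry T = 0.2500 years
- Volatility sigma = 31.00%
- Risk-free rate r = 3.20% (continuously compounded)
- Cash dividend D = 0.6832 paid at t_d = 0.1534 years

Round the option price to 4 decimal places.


Answer: Price = 1.1276

Derivation:
PV(D) = D * exp(-r * t_d) = 0.6832 * 0.99510323 = 0.67985453
S_0' = S_0 - PV(D) = 28.7300 - 0.67985453 = 28.05014547
d1 = (ln(S_0'/K) + (r + sigma^2/2)*T) / (sigma*sqrt(T)) = -0.25913838
d2 = d1 - sigma*sqrt(T) = -0.41413838
exp(-rT) = 0.99203191
N(d1) = 0.39776424; N(d2) = 0.33938638
C = S_0' * N(d1) - K * exp(-rT) * N(d2) = 28.05014547 * 0.39776424 - 29.7900 * 0.99203191 * 0.33938638 = 1.1276


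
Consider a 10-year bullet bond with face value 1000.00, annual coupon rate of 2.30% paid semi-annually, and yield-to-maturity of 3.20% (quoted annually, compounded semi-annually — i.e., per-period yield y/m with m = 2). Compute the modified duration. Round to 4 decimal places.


Coupon per period c = face * coupon_rate / m = 11.500000
Periods per year m = 2; per-period yield y/m = 0.016000
Number of cashflows N = 20
Cashflows (t years, CF_t, discount factor 1/(1+y/m)^(m*t), PV):
  t = 0.5000: CF_t = 11.500000, DF = 0.984252, PV = 11.318898
  t = 1.0000: CF_t = 11.500000, DF = 0.968752, PV = 11.140647
  t = 1.5000: CF_t = 11.500000, DF = 0.953496, PV = 10.965204
  t = 2.0000: CF_t = 11.500000, DF = 0.938480, PV = 10.792524
  t = 2.5000: CF_t = 11.500000, DF = 0.923701, PV = 10.622563
  t = 3.0000: CF_t = 11.500000, DF = 0.909155, PV = 10.455278
  t = 3.5000: CF_t = 11.500000, DF = 0.894837, PV = 10.290628
  t = 4.0000: CF_t = 11.500000, DF = 0.880745, PV = 10.128571
  t = 4.5000: CF_t = 11.500000, DF = 0.866875, PV = 9.969066
  t = 5.0000: CF_t = 11.500000, DF = 0.853224, PV = 9.812073
  t = 5.5000: CF_t = 11.500000, DF = 0.839787, PV = 9.657552
  t = 6.0000: CF_t = 11.500000, DF = 0.826562, PV = 9.505465
  t = 6.5000: CF_t = 11.500000, DF = 0.813545, PV = 9.355772
  t = 7.0000: CF_t = 11.500000, DF = 0.800734, PV = 9.208437
  t = 7.5000: CF_t = 11.500000, DF = 0.788124, PV = 9.063422
  t = 8.0000: CF_t = 11.500000, DF = 0.775712, PV = 8.920691
  t = 8.5000: CF_t = 11.500000, DF = 0.763496, PV = 8.780208
  t = 9.0000: CF_t = 11.500000, DF = 0.751473, PV = 8.641937
  t = 9.5000: CF_t = 11.500000, DF = 0.739639, PV = 8.505844
  t = 10.0000: CF_t = 1011.500000, DF = 0.727991, PV = 736.362610
Price P = sum_t PV_t = 923.497389
First compute Macaulay numerator sum_t t * PV_t:
  t * PV_t at t = 0.5000: 5.659449
  t * PV_t at t = 1.0000: 11.140647
  t * PV_t at t = 1.5000: 16.447806
  t * PV_t at t = 2.0000: 21.585047
  t * PV_t at t = 2.5000: 26.556407
  t * PV_t at t = 3.0000: 31.365835
  t * PV_t at t = 3.5000: 36.017198
  t * PV_t at t = 4.0000: 40.514284
  t * PV_t at t = 4.5000: 44.860797
  t * PV_t at t = 5.0000: 49.060364
  t * PV_t at t = 5.5000: 53.116536
  t * PV_t at t = 6.0000: 57.032787
  t * PV_t at t = 6.5000: 60.812519
  t * PV_t at t = 7.0000: 64.459060
  t * PV_t at t = 7.5000: 67.975668
  t * PV_t at t = 8.0000: 71.365531
  t * PV_t at t = 8.5000: 74.631768
  t * PV_t at t = 9.0000: 77.777433
  t * PV_t at t = 9.5000: 80.805514
  t * PV_t at t = 10.0000: 7363.626096
Macaulay duration D = 8254.810745 / 923.497389 = 8.938640
Modified duration = D / (1 + y/m) = 8.938640 / (1 + 0.016000) = 8.797874

Answer: Modified duration = 8.7979


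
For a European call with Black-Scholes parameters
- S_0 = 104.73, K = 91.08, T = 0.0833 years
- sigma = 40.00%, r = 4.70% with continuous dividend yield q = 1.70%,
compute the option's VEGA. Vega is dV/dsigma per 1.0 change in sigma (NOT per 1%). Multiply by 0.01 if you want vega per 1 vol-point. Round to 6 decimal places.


Answer: Vega = 5.246838

Derivation:
d1 = 1.2889934199; d2 = 1.1735464624
phi(d1) = 0.1738277259; exp(-qT) = 0.9985849022; exp(-rT) = 0.9960925540
Vega = S * exp(-qT) * phi(d1) * sqrt(T) = 104.7300 * 0.9985849022 * 0.1738277259 * 0.2886173938 = 5.246838


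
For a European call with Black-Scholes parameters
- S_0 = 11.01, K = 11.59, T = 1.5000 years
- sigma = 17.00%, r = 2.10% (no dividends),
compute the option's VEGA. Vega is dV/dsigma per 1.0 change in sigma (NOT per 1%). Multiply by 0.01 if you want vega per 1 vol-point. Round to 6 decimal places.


d1 = 0.0088195722; d2 = -0.1993870560
phi(d1) = 0.3989267649; exp(-qT) = 1.0000000000; exp(-rT) = 0.9689909565
Vega = S * exp(-qT) * phi(d1) * sqrt(T) = 11.0100 * 1.0000000000 * 0.3989267649 * 1.2247448714 = 5.379304

Answer: Vega = 5.379304


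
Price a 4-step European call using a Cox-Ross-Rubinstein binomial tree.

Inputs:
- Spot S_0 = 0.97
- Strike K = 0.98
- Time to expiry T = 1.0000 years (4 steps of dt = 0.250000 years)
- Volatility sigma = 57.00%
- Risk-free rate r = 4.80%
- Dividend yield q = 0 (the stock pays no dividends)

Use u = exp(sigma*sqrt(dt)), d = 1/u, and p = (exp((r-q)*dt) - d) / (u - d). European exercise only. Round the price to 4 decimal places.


dt = T/N = 0.250000
u = exp(sigma*sqrt(dt)) = 1.329762; d = 1/u = 0.752014
p = (exp((r-q)*dt) - d) / (u - d) = 0.450124
Discount per step: exp(-r*dt) = 0.988072
Stock lattice S(k, i) with i counting down-moves:
  k=0: S(0,0) = 0.9700
  k=1: S(1,0) = 1.2899; S(1,1) = 0.7295
  k=2: S(2,0) = 1.7152; S(2,1) = 0.9700; S(2,2) = 0.5486
  k=3: S(3,0) = 2.2808; S(3,1) = 1.2899; S(3,2) = 0.7295; S(3,3) = 0.4125
  k=4: S(4,0) = 3.0330; S(4,1) = 1.7152; S(4,2) = 0.9700; S(4,3) = 0.5486; S(4,4) = 0.3102
Terminal payoffs V(N, i) = max(S_T - K, 0):
  V(4,0) = 2.052965; V(4,1) = 0.735219; V(4,2) = 0.000000; V(4,3) = 0.000000; V(4,4) = 0.000000
Backward induction: V(k, i) = exp(-r*dt) * [p * V(k+1, i) + (1-p) * V(k+1, i+1)].
  V(3,0) = exp(-r*dt) * [p*2.052965 + (1-p)*0.735219] = 1.312523
  V(3,1) = exp(-r*dt) * [p*0.735219 + (1-p)*0.000000] = 0.326992
  V(3,2) = exp(-r*dt) * [p*0.000000 + (1-p)*0.000000] = 0.000000
  V(3,3) = exp(-r*dt) * [p*0.000000 + (1-p)*0.000000] = 0.000000
  V(2,0) = exp(-r*dt) * [p*1.312523 + (1-p)*0.326992] = 0.761411
  V(2,1) = exp(-r*dt) * [p*0.326992 + (1-p)*0.000000] = 0.145431
  V(2,2) = exp(-r*dt) * [p*0.000000 + (1-p)*0.000000] = 0.000000
  V(1,0) = exp(-r*dt) * [p*0.761411 + (1-p)*0.145431] = 0.417656
  V(1,1) = exp(-r*dt) * [p*0.145431 + (1-p)*0.000000] = 0.064681
  V(0,0) = exp(-r*dt) * [p*0.417656 + (1-p)*0.064681] = 0.220897

Answer: Price = V(0,0) = 0.2209


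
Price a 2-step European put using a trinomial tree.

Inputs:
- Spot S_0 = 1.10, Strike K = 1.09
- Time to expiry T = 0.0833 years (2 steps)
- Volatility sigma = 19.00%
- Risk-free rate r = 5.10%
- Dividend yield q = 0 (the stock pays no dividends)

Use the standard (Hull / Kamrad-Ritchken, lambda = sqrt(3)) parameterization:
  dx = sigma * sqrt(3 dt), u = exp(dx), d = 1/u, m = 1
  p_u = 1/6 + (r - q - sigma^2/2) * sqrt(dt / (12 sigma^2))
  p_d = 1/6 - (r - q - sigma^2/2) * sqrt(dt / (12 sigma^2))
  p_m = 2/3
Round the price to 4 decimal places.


dt = T/N = 0.041650; dx = sigma*sqrt(3*dt) = 0.067162
u = exp(dx) = 1.069468; d = 1/u = 0.935044
p_u = 0.176884, p_m = 0.666667, p_d = 0.156450
Discount per step: exp(-r*dt) = 0.997878
Stock lattice S(k, j) with j the centered position index:
  k=0: S(0,+0) = 1.1000
  k=1: S(1,-1) = 1.0285; S(1,+0) = 1.1000; S(1,+1) = 1.1764
  k=2: S(2,-2) = 0.9617; S(2,-1) = 1.0285; S(2,+0) = 1.1000; S(2,+1) = 1.1764; S(2,+2) = 1.2581
Terminal payoffs V(N, j) = max(K - S_T, 0):
  V(2,-2) = 0.128262; V(2,-1) = 0.061452; V(2,+0) = 0.000000; V(2,+1) = 0.000000; V(2,+2) = 0.000000
Backward induction: V(k, j) = exp(-r*dt) * [p_u * V(k+1, j+1) + p_m * V(k+1, j) + p_d * V(k+1, j-1)]
  V(1,-1) = exp(-r*dt) * [p_u*0.000000 + p_m*0.061452 + p_d*0.128262] = 0.060905
  V(1,+0) = exp(-r*dt) * [p_u*0.000000 + p_m*0.000000 + p_d*0.061452] = 0.009594
  V(1,+1) = exp(-r*dt) * [p_u*0.000000 + p_m*0.000000 + p_d*0.000000] = 0.000000
  V(0,+0) = exp(-r*dt) * [p_u*0.000000 + p_m*0.009594 + p_d*0.060905] = 0.015891

Answer: Price = V(0,0) = 0.0159


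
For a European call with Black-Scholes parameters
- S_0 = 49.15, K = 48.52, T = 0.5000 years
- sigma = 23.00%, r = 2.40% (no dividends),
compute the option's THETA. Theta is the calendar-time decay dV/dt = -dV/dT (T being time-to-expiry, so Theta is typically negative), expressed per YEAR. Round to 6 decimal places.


Answer: Theta = -3.710729

Derivation:
d1 = 0.2344259584; d2 = 0.0717913987
phi(d1) = 0.3881294744; exp(-qT) = 1.0000000000; exp(-rT) = 0.9880717129
Theta = -S*exp(-qT)*phi(d1)*sigma/(2*sqrt(T)) - r*K*exp(-rT)*N(d2) + q*S*exp(-qT)*N(d1)
N(d1) = 0.5926728459; N(d2) = 0.5286160410; sqrt(T) = 0.7071067812
Term 1 = -49.1500 * 1.0000000000 * 0.3881294744 * 0.2300 / (2 * 0.7071067812) = -3.1025085320
Term 2 = -0.0240 * 48.5200 * 0.9880717129 * 0.5286160410 = -0.6082201975
Term 3 = 0 (no dividend yield, q = 0)
Theta = -3.1025085320 + (-0.6082201975) + (0.0000000000) = -3.710729


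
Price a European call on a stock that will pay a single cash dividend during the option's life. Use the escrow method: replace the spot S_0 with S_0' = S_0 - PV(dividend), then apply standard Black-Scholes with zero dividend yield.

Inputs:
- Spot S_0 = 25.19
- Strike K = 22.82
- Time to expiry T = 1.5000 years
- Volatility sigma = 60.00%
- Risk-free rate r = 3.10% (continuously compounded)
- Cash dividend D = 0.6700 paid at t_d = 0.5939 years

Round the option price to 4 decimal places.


Answer: Price = 8.0965

Derivation:
PV(D) = D * exp(-r * t_d) = 0.6700 * 0.98175755 = 0.65777756
S_0' = S_0 - PV(D) = 25.1900 - 0.65777756 = 24.53222244
d1 = (ln(S_0'/K) + (r + sigma^2/2)*T) / (sigma*sqrt(T)) = 0.52915798
d2 = d1 - sigma*sqrt(T) = -0.20568895
exp(-rT) = 0.95456456
N(d1) = 0.70165207; N(d2) = 0.41851695
C = S_0' * N(d1) - K * exp(-rT) * N(d2) = 24.53222244 * 0.70165207 - 22.8200 * 0.95456456 * 0.41851695 = 8.0965


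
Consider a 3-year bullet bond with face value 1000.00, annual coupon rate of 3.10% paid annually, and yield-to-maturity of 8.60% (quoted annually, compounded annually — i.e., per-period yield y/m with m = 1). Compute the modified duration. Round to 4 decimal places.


Coupon per period c = face * coupon_rate / m = 31.000000
Periods per year m = 1; per-period yield y/m = 0.086000
Number of cashflows N = 3
Cashflows (t years, CF_t, discount factor 1/(1+y/m)^(m*t), PV):
  t = 1.0000: CF_t = 31.000000, DF = 0.920810, PV = 28.545120
  t = 2.0000: CF_t = 31.000000, DF = 0.847892, PV = 26.284641
  t = 3.0000: CF_t = 1031.000000, DF = 0.780747, PV = 804.950528
Price P = sum_t PV_t = 859.780288
First compute Macaulay numerator sum_t t * PV_t:
  t * PV_t at t = 1.0000: 28.545120
  t * PV_t at t = 2.0000: 52.569281
  t * PV_t at t = 3.0000: 2414.851584
Macaulay duration D = 2495.965985 / 859.780288 = 2.903028
Modified duration = D / (1 + y/m) = 2.903028 / (1 + 0.086000) = 2.673138

Answer: Modified duration = 2.6731


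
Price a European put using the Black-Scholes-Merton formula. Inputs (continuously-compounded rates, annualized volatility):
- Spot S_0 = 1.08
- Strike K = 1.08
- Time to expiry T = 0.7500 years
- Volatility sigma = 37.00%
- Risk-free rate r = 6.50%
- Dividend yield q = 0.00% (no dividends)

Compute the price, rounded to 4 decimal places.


d1 = (ln(S/K) + (r - q + 0.5*sigma^2) * T) / (sigma * sqrt(T)) = 0.31235430
d2 = d1 - sigma * sqrt(T) = -0.00807510
exp(-rT) = 0.95241920; exp(-qT) = 1.00000000
P = K * exp(-rT) * N(-d2) - S_0 * exp(-qT) * N(-d1)
N(-d1) = 0.37738564; N(-d2) = 0.50322146
P = 1.0800 * 0.95241920 * 0.50322146 - 1.0800 * 1.00000000 * 0.37738564 = 0.1100

Answer: Price = 0.1100


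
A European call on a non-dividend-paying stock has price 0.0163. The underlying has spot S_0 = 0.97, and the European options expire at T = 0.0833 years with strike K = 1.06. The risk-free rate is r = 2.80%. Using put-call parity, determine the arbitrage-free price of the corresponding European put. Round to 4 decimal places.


Put-call parity: C - P = S_0 * exp(-qT) - K * exp(-rT).
S_0 * exp(-qT) = 0.9700 * 1.00000000 = 0.97000000
K * exp(-rT) = 1.0600 * 0.99767032 = 1.05753054
P = C - S*exp(-qT) + K*exp(-rT)
P = 0.0163 - 0.97000000 + 1.05753054 = 0.1038

Answer: Put price = 0.1038


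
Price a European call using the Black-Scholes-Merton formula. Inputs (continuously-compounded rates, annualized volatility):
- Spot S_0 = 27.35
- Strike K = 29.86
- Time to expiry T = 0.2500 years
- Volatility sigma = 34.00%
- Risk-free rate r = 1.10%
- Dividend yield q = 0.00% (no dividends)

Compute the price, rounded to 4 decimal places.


Answer: Price = 0.9574

Derivation:
d1 = (ln(S/K) + (r - q + 0.5*sigma^2) * T) / (sigma * sqrt(T)) = -0.41531331
d2 = d1 - sigma * sqrt(T) = -0.58531331
exp(-rT) = 0.99725378; exp(-qT) = 1.00000000
C = S_0 * exp(-qT) * N(d1) - K * exp(-rT) * N(d2)
N(d1) = 0.33895628; N(d2) = 0.27916853
C = 27.3500 * 1.00000000 * 0.33895628 - 29.8600 * 0.99725378 * 0.27916853 = 0.9574


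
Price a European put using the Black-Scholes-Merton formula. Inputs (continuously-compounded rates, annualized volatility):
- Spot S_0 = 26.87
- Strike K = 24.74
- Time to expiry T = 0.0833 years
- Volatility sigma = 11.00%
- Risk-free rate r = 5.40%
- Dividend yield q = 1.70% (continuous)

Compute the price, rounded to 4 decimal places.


d1 = (ln(S/K) + (r - q + 0.5*sigma^2) * T) / (sigma * sqrt(T)) = 2.71435542
d2 = d1 - sigma * sqrt(T) = 2.68260751
exp(-rT) = 0.99551190; exp(-qT) = 0.99858490
P = K * exp(-rT) * N(-d2) - S_0 * exp(-qT) * N(-d1)
N(-d1) = 0.00332024; N(-d2) = 0.00365253
P = 24.7400 * 0.99551190 * 0.00365253 - 26.8700 * 0.99858490 * 0.00332024 = 0.0009

Answer: Price = 0.0009


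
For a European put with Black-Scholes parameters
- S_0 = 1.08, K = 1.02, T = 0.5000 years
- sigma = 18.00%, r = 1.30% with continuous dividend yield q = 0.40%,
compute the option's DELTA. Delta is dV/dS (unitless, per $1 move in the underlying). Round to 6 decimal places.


d1 = 0.5480738608; d2 = 0.4207946402
phi(d1) = 0.3433067174; exp(-qT) = 0.9980019987; exp(-rT) = 0.9935210793
N(-d1) = 0.2918205940
Delta = -exp(-qT) * N(-d1) = -0.9980019987 * 0.2918205940 = -0.291238

Answer: Delta = -0.291238


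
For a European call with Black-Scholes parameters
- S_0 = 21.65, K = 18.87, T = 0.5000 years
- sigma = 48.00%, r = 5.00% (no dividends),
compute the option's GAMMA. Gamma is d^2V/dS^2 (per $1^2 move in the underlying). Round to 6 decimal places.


d1 = 0.6482757771; d2 = 0.3088645221
phi(d1) = 0.3233340516; exp(-qT) = 1.0000000000; exp(-rT) = 0.9753099120
Gamma = exp(-qT) * phi(d1) / (S * sigma * sqrt(T)) = 1.0000000000 * 0.3233340516 / (21.6500 * 0.4800 * 0.7071067812) = 0.044001

Answer: Gamma = 0.044001


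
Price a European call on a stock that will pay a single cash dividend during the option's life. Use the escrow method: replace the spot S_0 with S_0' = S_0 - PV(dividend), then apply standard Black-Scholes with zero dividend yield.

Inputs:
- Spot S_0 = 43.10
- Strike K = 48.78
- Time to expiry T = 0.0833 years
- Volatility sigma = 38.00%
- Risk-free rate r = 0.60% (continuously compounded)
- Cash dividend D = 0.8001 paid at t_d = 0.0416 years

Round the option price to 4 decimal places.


PV(D) = D * exp(-r * t_d) = 0.8001 * 0.99975043 = 0.79990032
S_0' = S_0 - PV(D) = 43.1000 - 0.79990032 = 42.30009968
d1 = (ln(S_0'/K) + (r + sigma^2/2)*T) / (sigma*sqrt(T)) = -1.24018577
d2 = d1 - sigma*sqrt(T) = -1.34986038
exp(-rT) = 0.99950032
N(d1) = 0.10745335; N(d2) = 0.08853039
C = S_0' * N(d1) - K * exp(-rT) * N(d2) = 42.30009968 * 0.10745335 - 48.7800 * 0.99950032 * 0.08853039 = 0.2289

Answer: Price = 0.2289


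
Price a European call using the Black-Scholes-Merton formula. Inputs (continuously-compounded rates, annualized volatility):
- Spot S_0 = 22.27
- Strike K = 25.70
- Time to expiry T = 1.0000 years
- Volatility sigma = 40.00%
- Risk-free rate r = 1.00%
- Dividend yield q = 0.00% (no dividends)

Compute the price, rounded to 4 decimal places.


Answer: Price = 2.3995

Derivation:
d1 = (ln(S/K) + (r - q + 0.5*sigma^2) * T) / (sigma * sqrt(T)) = -0.13312628
d2 = d1 - sigma * sqrt(T) = -0.53312628
exp(-rT) = 0.99004983; exp(-qT) = 1.00000000
C = S_0 * exp(-qT) * N(d1) - K * exp(-rT) * N(d2)
N(d1) = 0.44704676; N(d2) = 0.29697309
C = 22.2700 * 1.00000000 * 0.44704676 - 25.7000 * 0.99004983 * 0.29697309 = 2.3995


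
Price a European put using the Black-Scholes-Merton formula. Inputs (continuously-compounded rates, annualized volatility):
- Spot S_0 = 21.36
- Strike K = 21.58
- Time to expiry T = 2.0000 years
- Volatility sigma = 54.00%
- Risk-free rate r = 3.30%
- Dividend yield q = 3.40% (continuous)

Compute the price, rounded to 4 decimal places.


d1 = (ln(S/K) + (r - q + 0.5*sigma^2) * T) / (sigma * sqrt(T)) = 0.36580081
d2 = d1 - sigma * sqrt(T) = -0.39787451
exp(-rT) = 0.93613086; exp(-qT) = 0.93426047
P = K * exp(-rT) * N(-d2) - S_0 * exp(-qT) * N(-d1)
N(-d1) = 0.35725686; N(-d2) = 0.65463866
P = 21.5800 * 0.93613086 * 0.65463866 - 21.3600 * 0.93426047 * 0.35725686 = 6.0955

Answer: Price = 6.0955


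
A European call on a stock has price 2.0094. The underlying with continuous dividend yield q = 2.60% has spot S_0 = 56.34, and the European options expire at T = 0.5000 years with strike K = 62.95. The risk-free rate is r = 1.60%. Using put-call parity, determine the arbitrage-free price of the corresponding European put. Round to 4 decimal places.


Answer: Put price = 8.8455

Derivation:
Put-call parity: C - P = S_0 * exp(-qT) - K * exp(-rT).
S_0 * exp(-qT) = 56.3400 * 0.98708414 = 55.61232017
K * exp(-rT) = 62.9500 * 0.99203191 = 62.44840904
P = C - S*exp(-qT) + K*exp(-rT)
P = 2.0094 - 55.61232017 + 62.44840904 = 8.8455


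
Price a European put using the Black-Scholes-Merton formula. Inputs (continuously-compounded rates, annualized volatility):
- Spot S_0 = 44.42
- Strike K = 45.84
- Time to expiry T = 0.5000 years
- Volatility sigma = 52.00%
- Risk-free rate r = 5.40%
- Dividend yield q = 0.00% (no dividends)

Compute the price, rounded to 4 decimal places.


Answer: Price = 6.5938

Derivation:
d1 = (ln(S/K) + (r - q + 0.5*sigma^2) * T) / (sigma * sqrt(T)) = 0.17169843
d2 = d1 - sigma * sqrt(T) = -0.19599709
exp(-rT) = 0.97336124; exp(-qT) = 1.00000000
P = K * exp(-rT) * N(-d2) - S_0 * exp(-qT) * N(-d1)
N(-d1) = 0.43183731; N(-d2) = 0.57769378
P = 45.8400 * 0.97336124 * 0.57769378 - 44.4200 * 1.00000000 * 0.43183731 = 6.5938


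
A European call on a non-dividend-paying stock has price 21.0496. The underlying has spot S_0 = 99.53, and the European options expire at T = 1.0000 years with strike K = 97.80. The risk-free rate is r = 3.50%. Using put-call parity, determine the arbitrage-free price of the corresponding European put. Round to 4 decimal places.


Answer: Put price = 15.9558

Derivation:
Put-call parity: C - P = S_0 * exp(-qT) - K * exp(-rT).
S_0 * exp(-qT) = 99.5300 * 1.00000000 = 99.53000000
K * exp(-rT) = 97.8000 * 0.96560542 = 94.43620971
P = C - S*exp(-qT) + K*exp(-rT)
P = 21.0496 - 99.53000000 + 94.43620971 = 15.9558


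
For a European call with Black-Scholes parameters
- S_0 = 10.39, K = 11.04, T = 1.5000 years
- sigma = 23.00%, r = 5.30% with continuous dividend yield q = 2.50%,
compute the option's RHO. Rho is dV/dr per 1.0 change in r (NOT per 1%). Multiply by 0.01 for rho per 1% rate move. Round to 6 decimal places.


d1 = 0.0745275510; d2 = -0.2071637694
phi(d1) = 0.3978358837; exp(-qT) = 0.9631944177; exp(-rT) = 0.9235780200
N(d2) = 0.4179409807
Rho = K*T*exp(-rT)*N(d2) = 11.0400 * 1.5000 * 0.9235780200 * 0.4179409807 = 6.392178

Answer: Rho = 6.392178


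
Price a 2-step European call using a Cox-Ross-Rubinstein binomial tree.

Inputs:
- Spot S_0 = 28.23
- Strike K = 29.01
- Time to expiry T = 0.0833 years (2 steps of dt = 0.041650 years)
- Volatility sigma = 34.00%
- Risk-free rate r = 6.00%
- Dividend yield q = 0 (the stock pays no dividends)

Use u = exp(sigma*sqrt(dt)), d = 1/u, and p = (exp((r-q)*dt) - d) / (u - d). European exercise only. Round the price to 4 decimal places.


Answer: Price = V(0,0) = 0.8537

Derivation:
dt = T/N = 0.041650
u = exp(sigma*sqrt(dt)) = 1.071852; d = 1/u = 0.932964
p = (exp((r-q)*dt) - d) / (u - d) = 0.500675
Discount per step: exp(-r*dt) = 0.997504
Stock lattice S(k, i) with i counting down-moves:
  k=0: S(0,0) = 28.2300
  k=1: S(1,0) = 30.2584; S(1,1) = 26.3376
  k=2: S(2,0) = 32.4325; S(2,1) = 28.2300; S(2,2) = 24.5720
Terminal payoffs V(N, i) = max(S_T - K, 0):
  V(2,0) = 3.422529; V(2,1) = 0.000000; V(2,2) = 0.000000
Backward induction: V(k, i) = exp(-r*dt) * [p * V(k+1, i) + (1-p) * V(k+1, i+1)].
  V(1,0) = exp(-r*dt) * [p*3.422529 + (1-p)*0.000000] = 1.709299
  V(1,1) = exp(-r*dt) * [p*0.000000 + (1-p)*0.000000] = 0.000000
  V(0,0) = exp(-r*dt) * [p*1.709299 + (1-p)*0.000000] = 0.853668


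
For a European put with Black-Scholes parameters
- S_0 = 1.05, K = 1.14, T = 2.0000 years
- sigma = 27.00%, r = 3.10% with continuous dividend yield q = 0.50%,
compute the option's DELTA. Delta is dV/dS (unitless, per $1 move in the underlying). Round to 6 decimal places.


Answer: Delta = -0.450987

Derivation:
d1 = 0.1117278520; d2 = -0.2701098099
phi(d1) = 0.3964600143; exp(-qT) = 0.9900498337; exp(-rT) = 0.9398828868
N(-d1) = 0.4555195975
Delta = -exp(-qT) * N(-d1) = -0.9900498337 * 0.4555195975 = -0.450987


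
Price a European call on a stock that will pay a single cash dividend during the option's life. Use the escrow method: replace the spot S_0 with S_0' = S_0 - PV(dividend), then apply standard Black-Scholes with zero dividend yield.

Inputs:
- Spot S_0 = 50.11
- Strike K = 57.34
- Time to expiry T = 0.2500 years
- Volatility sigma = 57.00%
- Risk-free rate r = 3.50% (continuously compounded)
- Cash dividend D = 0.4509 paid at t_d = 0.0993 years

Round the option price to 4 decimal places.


Answer: Price = 3.1034

Derivation:
PV(D) = D * exp(-r * t_d) = 0.4509 * 0.99653053 = 0.44933562
S_0' = S_0 - PV(D) = 50.1100 - 0.44933562 = 49.66066438
d1 = (ln(S_0'/K) + (r + sigma^2/2)*T) / (sigma*sqrt(T)) = -0.33130808
d2 = d1 - sigma*sqrt(T) = -0.61630808
exp(-rT) = 0.99128817
N(d1) = 0.37020590; N(d2) = 0.26884560
C = S_0' * N(d1) - K * exp(-rT) * N(d2) = 49.66066438 * 0.37020590 - 57.3400 * 0.99128817 * 0.26884560 = 3.1034


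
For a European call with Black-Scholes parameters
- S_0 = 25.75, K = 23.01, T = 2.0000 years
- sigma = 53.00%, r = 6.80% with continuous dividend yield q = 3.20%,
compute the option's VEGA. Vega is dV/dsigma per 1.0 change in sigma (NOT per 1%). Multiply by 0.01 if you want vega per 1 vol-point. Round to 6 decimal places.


Answer: Vega = 11.237925

Derivation:
d1 = 0.6209274392; d2 = -0.1286057488
phi(d1) = 0.3289945889; exp(-qT) = 0.9380049995; exp(-rT) = 0.8728426325
Vega = S * exp(-qT) * phi(d1) * sqrt(T) = 25.7500 * 0.9380049995 * 0.3289945889 * 1.4142135624 = 11.237925


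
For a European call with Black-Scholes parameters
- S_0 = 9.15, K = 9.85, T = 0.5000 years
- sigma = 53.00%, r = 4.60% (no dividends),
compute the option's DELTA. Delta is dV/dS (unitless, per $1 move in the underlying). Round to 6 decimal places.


Answer: Delta = 0.520756

Derivation:
d1 = 0.0520521957; d2 = -0.3227143983
phi(d1) = 0.3984021930; exp(-qT) = 1.0000000000; exp(-rT) = 0.9772624838
N(d1) = 0.5207564482
Delta = exp(-qT) * N(d1) = 1.0000000000 * 0.5207564482 = 0.520756


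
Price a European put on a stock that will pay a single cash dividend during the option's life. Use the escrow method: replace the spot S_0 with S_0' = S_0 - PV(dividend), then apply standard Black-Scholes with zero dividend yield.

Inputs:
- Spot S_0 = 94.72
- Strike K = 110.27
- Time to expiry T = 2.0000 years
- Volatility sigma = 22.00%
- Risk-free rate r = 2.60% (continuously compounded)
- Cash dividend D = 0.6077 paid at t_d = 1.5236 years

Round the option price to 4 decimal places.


PV(D) = D * exp(-r * t_d) = 0.6077 * 0.96116076 = 0.58409739
S_0' = S_0 - PV(D) = 94.7200 - 0.58409739 = 94.13590261
d1 = (ln(S_0'/K) + (r + sigma^2/2)*T) / (sigma*sqrt(T)) = -0.18575179
d2 = d1 - sigma*sqrt(T) = -0.49687877
exp(-rT) = 0.94932887
N(-d1) = 0.57368029; N(-d2) = 0.69036273
P = K * exp(-rT) * N(-d2) - S_0' * N(-d1) = 110.2700 * 0.94932887 * 0.69036273 - 94.13590261 * 0.57368029 = 18.2650

Answer: Price = 18.2650


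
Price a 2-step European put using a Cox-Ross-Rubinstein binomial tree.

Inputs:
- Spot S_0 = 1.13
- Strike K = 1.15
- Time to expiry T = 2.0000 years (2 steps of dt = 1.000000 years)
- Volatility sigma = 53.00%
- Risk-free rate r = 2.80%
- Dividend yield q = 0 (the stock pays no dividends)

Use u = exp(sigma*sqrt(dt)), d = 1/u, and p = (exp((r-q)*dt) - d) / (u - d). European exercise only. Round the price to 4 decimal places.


Answer: Price = V(0,0) = 0.2706

Derivation:
dt = T/N = 1.000000
u = exp(sigma*sqrt(dt)) = 1.698932; d = 1/u = 0.588605
p = (exp((r-q)*dt) - d) / (u - d) = 0.396091
Discount per step: exp(-r*dt) = 0.972388
Stock lattice S(k, i) with i counting down-moves:
  k=0: S(0,0) = 1.1300
  k=1: S(1,0) = 1.9198; S(1,1) = 0.6651
  k=2: S(2,0) = 3.2616; S(2,1) = 1.1300; S(2,2) = 0.3915
Terminal payoffs V(N, i) = max(K - S_T, 0):
  V(2,0) = 0.000000; V(2,1) = 0.020000; V(2,2) = 0.758505
Backward induction: V(k, i) = exp(-r*dt) * [p * V(k+1, i) + (1-p) * V(k+1, i+1)].
  V(1,0) = exp(-r*dt) * [p*0.000000 + (1-p)*0.020000] = 0.011745
  V(1,1) = exp(-r*dt) * [p*0.020000 + (1-p)*0.758505] = 0.453123
  V(0,0) = exp(-r*dt) * [p*0.011745 + (1-p)*0.453123] = 0.270613


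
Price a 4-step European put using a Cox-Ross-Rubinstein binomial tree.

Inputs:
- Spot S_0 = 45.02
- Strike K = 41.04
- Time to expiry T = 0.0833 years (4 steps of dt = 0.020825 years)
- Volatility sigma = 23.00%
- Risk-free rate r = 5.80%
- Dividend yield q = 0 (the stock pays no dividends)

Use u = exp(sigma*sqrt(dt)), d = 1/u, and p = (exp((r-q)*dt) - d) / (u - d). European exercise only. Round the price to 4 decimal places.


dt = T/N = 0.020825
u = exp(sigma*sqrt(dt)) = 1.033748; d = 1/u = 0.967354
p = (exp((r-q)*dt) - d) / (u - d) = 0.509906
Discount per step: exp(-r*dt) = 0.998793
Stock lattice S(k, i) with i counting down-moves:
  k=0: S(0,0) = 45.0200
  k=1: S(1,0) = 46.5393; S(1,1) = 43.5503
  k=2: S(2,0) = 48.1099; S(2,1) = 45.0200; S(2,2) = 42.1285
  k=3: S(3,0) = 49.7336; S(3,1) = 46.5393; S(3,2) = 43.5503; S(3,3) = 40.7532
  k=4: S(4,0) = 51.4120; S(4,1) = 48.1099; S(4,2) = 45.0200; S(4,3) = 42.1285; S(4,4) = 39.4227
Terminal payoffs V(N, i) = max(K - S_T, 0):
  V(4,0) = 0.000000; V(4,1) = 0.000000; V(4,2) = 0.000000; V(4,3) = 0.000000; V(4,4) = 1.617259
Backward induction: V(k, i) = exp(-r*dt) * [p * V(k+1, i) + (1-p) * V(k+1, i+1)].
  V(3,0) = exp(-r*dt) * [p*0.000000 + (1-p)*0.000000] = 0.000000
  V(3,1) = exp(-r*dt) * [p*0.000000 + (1-p)*0.000000] = 0.000000
  V(3,2) = exp(-r*dt) * [p*0.000000 + (1-p)*0.000000] = 0.000000
  V(3,3) = exp(-r*dt) * [p*0.000000 + (1-p)*1.617259] = 0.791652
  V(2,0) = exp(-r*dt) * [p*0.000000 + (1-p)*0.000000] = 0.000000
  V(2,1) = exp(-r*dt) * [p*0.000000 + (1-p)*0.000000] = 0.000000
  V(2,2) = exp(-r*dt) * [p*0.000000 + (1-p)*0.791652] = 0.387515
  V(1,0) = exp(-r*dt) * [p*0.000000 + (1-p)*0.000000] = 0.000000
  V(1,1) = exp(-r*dt) * [p*0.000000 + (1-p)*0.387515] = 0.189690
  V(0,0) = exp(-r*dt) * [p*0.000000 + (1-p)*0.189690] = 0.092854

Answer: Price = V(0,0) = 0.0929


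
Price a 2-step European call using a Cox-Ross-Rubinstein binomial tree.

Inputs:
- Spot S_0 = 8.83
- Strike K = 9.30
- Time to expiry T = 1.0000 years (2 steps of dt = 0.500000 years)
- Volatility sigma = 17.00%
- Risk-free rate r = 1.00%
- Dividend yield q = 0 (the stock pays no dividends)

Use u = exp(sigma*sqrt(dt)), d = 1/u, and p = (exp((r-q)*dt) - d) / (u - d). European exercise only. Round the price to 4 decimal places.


Answer: Price = V(0,0) = 0.4602

Derivation:
dt = T/N = 0.500000
u = exp(sigma*sqrt(dt)) = 1.127732; d = 1/u = 0.886736
p = (exp((r-q)*dt) - d) / (u - d) = 0.490783
Discount per step: exp(-r*dt) = 0.995012
Stock lattice S(k, i) with i counting down-moves:
  k=0: S(0,0) = 8.8300
  k=1: S(1,0) = 9.9579; S(1,1) = 7.8299
  k=2: S(2,0) = 11.2298; S(2,1) = 8.8300; S(2,2) = 6.9430
Terminal payoffs V(N, i) = max(S_T - K, 0):
  V(2,0) = 1.929804; V(2,1) = 0.000000; V(2,2) = 0.000000
Backward induction: V(k, i) = exp(-r*dt) * [p * V(k+1, i) + (1-p) * V(k+1, i+1)].
  V(1,0) = exp(-r*dt) * [p*1.929804 + (1-p)*0.000000] = 0.942392
  V(1,1) = exp(-r*dt) * [p*0.000000 + (1-p)*0.000000] = 0.000000
  V(0,0) = exp(-r*dt) * [p*0.942392 + (1-p)*0.000000] = 0.460203


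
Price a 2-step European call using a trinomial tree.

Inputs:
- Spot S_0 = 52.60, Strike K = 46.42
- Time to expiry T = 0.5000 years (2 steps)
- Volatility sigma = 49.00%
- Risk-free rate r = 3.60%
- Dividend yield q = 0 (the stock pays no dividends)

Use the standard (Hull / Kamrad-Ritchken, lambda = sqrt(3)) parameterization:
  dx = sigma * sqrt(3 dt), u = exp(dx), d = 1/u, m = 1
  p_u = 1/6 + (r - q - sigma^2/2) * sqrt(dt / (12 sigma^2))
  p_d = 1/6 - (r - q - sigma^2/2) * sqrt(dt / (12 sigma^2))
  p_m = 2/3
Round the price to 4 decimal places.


Answer: Price = V(0,0) = 10.8557

Derivation:
dt = T/N = 0.250000; dx = sigma*sqrt(3*dt) = 0.424352
u = exp(dx) = 1.528600; d = 1/u = 0.654193
p_u = 0.141908, p_m = 0.666667, p_d = 0.191425
Discount per step: exp(-r*dt) = 0.991040
Stock lattice S(k, j) with j the centered position index:
  k=0: S(0,+0) = 52.6000
  k=1: S(1,-1) = 34.4106; S(1,+0) = 52.6000; S(1,+1) = 80.4044
  k=2: S(2,-2) = 22.5112; S(2,-1) = 34.4106; S(2,+0) = 52.6000; S(2,+1) = 80.4044; S(2,+2) = 122.9061
Terminal payoffs V(N, j) = max(S_T - K, 0):
  V(2,-2) = 0.000000; V(2,-1) = 0.000000; V(2,+0) = 6.180000; V(2,+1) = 33.984373; V(2,+2) = 76.486145
Backward induction: V(k, j) = exp(-r*dt) * [p_u * V(k+1, j+1) + p_m * V(k+1, j) + p_d * V(k+1, j-1)]
  V(1,-1) = exp(-r*dt) * [p_u*6.180000 + p_m*0.000000 + p_d*0.000000] = 0.869136
  V(1,+0) = exp(-r*dt) * [p_u*33.984373 + p_m*6.180000 + p_d*0.000000] = 8.862544
  V(1,+1) = exp(-r*dt) * [p_u*76.486145 + p_m*33.984373 + p_d*6.180000] = 34.382440
  V(0,+0) = exp(-r*dt) * [p_u*34.382440 + p_m*8.862544 + p_d*0.869136] = 10.855749


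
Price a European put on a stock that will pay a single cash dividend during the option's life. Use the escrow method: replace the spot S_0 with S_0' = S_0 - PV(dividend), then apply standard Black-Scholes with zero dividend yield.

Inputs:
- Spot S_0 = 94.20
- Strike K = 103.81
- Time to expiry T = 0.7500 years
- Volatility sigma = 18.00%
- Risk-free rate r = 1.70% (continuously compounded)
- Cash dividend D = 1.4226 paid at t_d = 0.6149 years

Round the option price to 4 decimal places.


PV(D) = D * exp(-r * t_d) = 1.4226 * 0.98960115 = 1.40780659
S_0' = S_0 - PV(D) = 94.2000 - 1.40780659 = 92.79219341
d1 = (ln(S_0'/K) + (r + sigma^2/2)*T) / (sigma*sqrt(T)) = -0.56002842
d2 = d1 - sigma*sqrt(T) = -0.71591300
exp(-rT) = 0.98733094
N(-d1) = 0.71226998; N(-d2) = 0.76297746
P = K * exp(-rT) * N(-d2) - S_0' * N(-d1) = 103.8100 * 0.98733094 * 0.76297746 - 92.79219341 * 0.71226998 = 12.1081

Answer: Price = 12.1081


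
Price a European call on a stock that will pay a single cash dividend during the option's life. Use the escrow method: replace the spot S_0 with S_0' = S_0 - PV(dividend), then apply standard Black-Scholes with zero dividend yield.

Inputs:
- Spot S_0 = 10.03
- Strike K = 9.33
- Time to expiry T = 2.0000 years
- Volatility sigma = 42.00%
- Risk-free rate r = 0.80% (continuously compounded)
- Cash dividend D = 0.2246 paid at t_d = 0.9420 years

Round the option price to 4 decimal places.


PV(D) = D * exp(-r * t_d) = 0.2246 * 0.99249232 = 0.22291378
S_0' = S_0 - PV(D) = 10.0300 - 0.22291378 = 9.80708622
d1 = (ln(S_0'/K) + (r + sigma^2/2)*T) / (sigma*sqrt(T)) = 0.40788309
d2 = d1 - sigma*sqrt(T) = -0.18608661
exp(-rT) = 0.98412732
N(d1) = 0.65832025; N(d2) = 0.42618842
C = S_0' * N(d1) - K * exp(-rT) * N(d2) = 9.80708622 * 0.65832025 - 9.3300 * 0.98412732 * 0.42618842 = 2.5430

Answer: Price = 2.5430


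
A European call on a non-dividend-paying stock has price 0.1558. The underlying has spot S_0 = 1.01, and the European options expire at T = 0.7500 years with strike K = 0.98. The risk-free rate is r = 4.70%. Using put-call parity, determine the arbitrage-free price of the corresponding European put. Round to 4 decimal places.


Answer: Put price = 0.0919

Derivation:
Put-call parity: C - P = S_0 * exp(-qT) - K * exp(-rT).
S_0 * exp(-qT) = 1.0100 * 1.00000000 = 1.01000000
K * exp(-rT) = 0.9800 * 0.96536405 = 0.94605676
P = C - S*exp(-qT) + K*exp(-rT)
P = 0.1558 - 1.01000000 + 0.94605676 = 0.0919


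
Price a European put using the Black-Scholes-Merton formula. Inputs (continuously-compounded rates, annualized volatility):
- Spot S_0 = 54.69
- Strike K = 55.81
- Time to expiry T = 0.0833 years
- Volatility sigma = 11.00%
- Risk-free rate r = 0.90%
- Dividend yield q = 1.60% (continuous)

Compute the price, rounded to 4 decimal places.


d1 = (ln(S/K) + (r - q + 0.5*sigma^2) * T) / (sigma * sqrt(T)) = -0.64102866
d2 = d1 - sigma * sqrt(T) = -0.67277658
exp(-rT) = 0.99925058; exp(-qT) = 0.99866809
P = K * exp(-rT) * N(-d2) - S_0 * exp(-qT) * N(-d1)
N(-d1) = 0.73924797; N(-d2) = 0.74945528
P = 55.8100 * 0.99925058 * 0.74945528 - 54.6900 * 0.99866809 * 0.73924797 = 1.4201

Answer: Price = 1.4201


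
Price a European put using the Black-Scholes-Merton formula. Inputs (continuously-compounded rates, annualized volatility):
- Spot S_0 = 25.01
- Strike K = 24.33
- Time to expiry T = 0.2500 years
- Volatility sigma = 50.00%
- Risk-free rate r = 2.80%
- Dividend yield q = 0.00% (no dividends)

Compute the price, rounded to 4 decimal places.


Answer: Price = 2.0440

Derivation:
d1 = (ln(S/K) + (r - q + 0.5*sigma^2) * T) / (sigma * sqrt(T)) = 0.26326235
d2 = d1 - sigma * sqrt(T) = 0.01326235
exp(-rT) = 0.99302444; exp(-qT) = 1.00000000
P = K * exp(-rT) * N(-d2) - S_0 * exp(-qT) * N(-d1)
N(-d1) = 0.39617419; N(-d2) = 0.49470924
P = 24.3300 * 0.99302444 * 0.49470924 - 25.0100 * 1.00000000 * 0.39617419 = 2.0440


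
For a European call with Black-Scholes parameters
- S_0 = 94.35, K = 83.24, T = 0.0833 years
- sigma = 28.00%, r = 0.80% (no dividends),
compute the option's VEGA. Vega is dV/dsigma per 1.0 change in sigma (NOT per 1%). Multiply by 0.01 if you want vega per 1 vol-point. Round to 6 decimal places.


d1 = 1.5989412314; d2 = 1.5181283611
phi(d1) = 0.1111088348; exp(-qT) = 1.0000000000; exp(-rT) = 0.9993338220
Vega = S * exp(-qT) * phi(d1) * sqrt(T) = 94.3500 * 1.0000000000 * 0.1111088348 * 0.2886173938 = 3.025610

Answer: Vega = 3.025610


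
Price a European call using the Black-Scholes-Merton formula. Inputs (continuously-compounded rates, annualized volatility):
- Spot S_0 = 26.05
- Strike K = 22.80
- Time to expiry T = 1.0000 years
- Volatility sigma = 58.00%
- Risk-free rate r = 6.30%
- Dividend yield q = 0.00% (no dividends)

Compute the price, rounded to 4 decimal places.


d1 = (ln(S/K) + (r - q + 0.5*sigma^2) * T) / (sigma * sqrt(T)) = 0.62837454
d2 = d1 - sigma * sqrt(T) = 0.04837454
exp(-rT) = 0.93894347; exp(-qT) = 1.00000000
C = S_0 * exp(-qT) * N(d1) - K * exp(-rT) * N(d2)
N(d1) = 0.73512069; N(d2) = 0.51929112
C = 26.0500 * 1.00000000 * 0.73512069 - 22.8000 * 0.93894347 * 0.51929112 = 8.0330

Answer: Price = 8.0330


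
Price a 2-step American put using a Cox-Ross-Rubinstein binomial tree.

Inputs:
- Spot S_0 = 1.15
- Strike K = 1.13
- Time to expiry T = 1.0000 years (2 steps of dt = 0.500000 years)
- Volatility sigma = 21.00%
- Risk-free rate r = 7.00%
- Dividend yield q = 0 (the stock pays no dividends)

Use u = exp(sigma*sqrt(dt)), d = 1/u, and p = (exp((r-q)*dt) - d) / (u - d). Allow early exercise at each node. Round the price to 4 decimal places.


Answer: Price = V(0,0) = 0.0559

Derivation:
dt = T/N = 0.500000
u = exp(sigma*sqrt(dt)) = 1.160084; d = 1/u = 0.862007
p = (exp((r-q)*dt) - d) / (u - d) = 0.582443
Discount per step: exp(-r*dt) = 0.965605
Stock lattice S(k, i) with i counting down-moves:
  k=0: S(0,0) = 1.1500
  k=1: S(1,0) = 1.3341; S(1,1) = 0.9913
  k=2: S(2,0) = 1.5477; S(2,1) = 1.1500; S(2,2) = 0.8545
Terminal payoffs V(N, i) = max(K - S_T, 0):
  V(2,0) = 0.000000; V(2,1) = 0.000000; V(2,2) = 0.275486
Backward induction: V(k, i) = exp(-r*dt) * [p * V(k+1, i) + (1-p) * V(k+1, i+1)]; then take max(V_cont, immediate exercise) for American.
  V(1,0) = exp(-r*dt) * [p*0.000000 + (1-p)*0.000000] = 0.000000; exercise = 0.000000; V(1,0) = max -> 0.000000
  V(1,1) = exp(-r*dt) * [p*0.000000 + (1-p)*0.275486] = 0.111075; exercise = 0.138692; V(1,1) = max -> 0.138692
  V(0,0) = exp(-r*dt) * [p*0.000000 + (1-p)*0.138692] = 0.055920; exercise = 0.000000; V(0,0) = max -> 0.055920
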